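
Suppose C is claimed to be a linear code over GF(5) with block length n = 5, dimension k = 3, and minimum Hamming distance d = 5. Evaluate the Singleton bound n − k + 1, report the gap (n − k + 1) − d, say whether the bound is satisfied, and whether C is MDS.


Singleton RHS = n − k + 1 = 3, slack = -2, bound violated (no such code; not MDS).

Singleton bound: d ≤ n − k + 1.
Here n = 5, k = 3, so n − k + 1 = 3.
Given d = 5, check d ≤ 3: NO.
Slack = (n − k + 1) − d = -2.
The slack is negative: d = 5 exceeds n − k + 1 = 3 by 2, so the Singleton bound is violated and no linear [5, 3, 5]_5 code can exist. In particular it is not MDS (MDS requires d = n − k + 1 exactly).
Description: the claimed parameters are [5, 3, 5]_5; such a code would be impossible (violates the Singleton bound).


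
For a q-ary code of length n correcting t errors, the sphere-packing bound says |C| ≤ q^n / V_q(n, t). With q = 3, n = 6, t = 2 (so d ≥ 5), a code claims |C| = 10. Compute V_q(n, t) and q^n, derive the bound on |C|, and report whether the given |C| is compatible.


V_q(n, t) = 73, q^n = 729, Hamming bound = 9, |C| = 10 > bound (violated).

Step 1: Compute V_q(n, t) = Σ_{j=0}^2 C(n, j) (q−1)^j.
  j = 0: C(6,0)·(2)^0 = 1·1 = 1.
  j = 1: C(6,1)·(2)^1 = 6·2 = 12.
  j = 2: C(6,2)·(2)^2 = 15·4 = 60.
  V_q(n, t) = 1 + 12 + 60 = 73.
Step 2: q^n = 3^6 = 729.
Step 3: Hamming bound ⌊q^n / V_q(n,t)⌋ = ⌊729/73⌋ = 9.
Step 4: Compare |C| = 10 to 9: violated.
The claimed |C| lies above the Hamming bound, so no 3-ary code of length 6 with d ≥ 5 can have 10 codewords.


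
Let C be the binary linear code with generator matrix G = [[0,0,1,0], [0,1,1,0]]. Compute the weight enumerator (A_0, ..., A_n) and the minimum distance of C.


Weight distribution: A_0 = 1, A_1 = 2, A_2 = 1. Minimum distance d = 1.

Enumerate all 2^2 = 4 messages m ∈ F_2^2.
For each, compute codeword c = mG in F_2^4, then tally its weight.
  m = 00 → c = 0000, weight = 0.
  m = 10 → c = 0010, weight = 1.
  m = 01 → c = 0110, weight = 2.
  m = 11 → c = 0100, weight = 1.
Tally weights:
  weight 0: 1 codewords.
  weight 1: 2 codewords.
  weight 2: 1 codewords.
Minimum distance d = smallest w > 0 with A_w > 0 = 1.
Sanity: Σ A_w = 4 = 2^2 = 4 ✓.


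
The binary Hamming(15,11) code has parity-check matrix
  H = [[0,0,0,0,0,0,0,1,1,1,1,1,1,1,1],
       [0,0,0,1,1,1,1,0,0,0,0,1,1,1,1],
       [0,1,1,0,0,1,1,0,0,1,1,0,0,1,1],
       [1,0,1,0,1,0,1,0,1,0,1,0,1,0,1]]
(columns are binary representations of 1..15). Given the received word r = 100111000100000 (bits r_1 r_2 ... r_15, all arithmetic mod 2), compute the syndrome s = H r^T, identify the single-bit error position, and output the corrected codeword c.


s = (1, 1, 0, 0)^T, error position = 12, corrected codeword c = 100111000101000

Compute s = H r^T mod 2 one row at a time:
  s_1 = 0 + 0 + 1 + 0 + 0 + 0 + 0 + 0 = 1 ≡ 1 (mod 2).
  s_2 = 1 + 1 + 1 + 0 + 0 + 0 + 0 + 0 = 3 ≡ 1 (mod 2).
  s_3 = 0 + 0 + 1 + 0 + 1 + 0 + 0 + 0 = 2 ≡ 0 (mod 2).
  s_4 = 1 + 0 + 1 + 0 + 0 + 0 + 0 + 0 = 2 ≡ 0 (mod 2).
s = (1, 1, 0, 0)^T — this equals column 12 of H (binary 1100), so error is at position 12.
Correct: flip bit 12 of r = 100111000100000 to get c = 100111000101000.


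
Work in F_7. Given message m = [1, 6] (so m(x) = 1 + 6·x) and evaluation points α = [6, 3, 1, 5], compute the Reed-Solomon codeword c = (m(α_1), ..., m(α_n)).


c = [2, 5, 0, 3]

Message polynomial: m(x) = 1 + 6·x (mod 7).
For each evaluation point α_i, compute m(α_i) mod 7:
  α_1 = 6: Horner steps 6 → 2, so m(6) = 2.
  α_2 = 3: Horner steps 6 → 5, so m(3) = 5.
  α_3 = 1: Horner steps 6 → 0, so m(1) = 0.
  α_4 = 5: Horner steps 6 → 3, so m(5) = 3.
Codeword c = [2, 5, 0, 3] ∈ F_7^4.


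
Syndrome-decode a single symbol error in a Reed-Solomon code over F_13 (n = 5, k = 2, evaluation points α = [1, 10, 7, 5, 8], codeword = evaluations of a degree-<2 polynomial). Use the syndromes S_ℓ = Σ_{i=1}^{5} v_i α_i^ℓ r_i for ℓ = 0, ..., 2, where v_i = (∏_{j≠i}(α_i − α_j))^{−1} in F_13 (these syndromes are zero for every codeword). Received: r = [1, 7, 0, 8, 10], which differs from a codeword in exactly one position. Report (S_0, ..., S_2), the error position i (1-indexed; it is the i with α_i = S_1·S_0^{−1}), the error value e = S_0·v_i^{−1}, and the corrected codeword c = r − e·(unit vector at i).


S = (6, 3, 8), error at position 3, error magnitude e = 8, c = [1, 7, 5, 8, 10].

Step 1: column multipliers v_i = (∏_{j≠i}(α_i − α_j))^{−1} mod 13.
  i = 1 (α = 1): (1−10)(1−7)(1−5)(1−8) = (−9)·(−6)·(−4)·(−7) = 1512 ≡ 4, so v_1 = 4^{−1} = 10 (mod 13).
  i = 2 (α = 10): (10−1)(10−7)(10−5)(10−8) = 9·3·5·2 = 270 ≡ 10, so v_2 = 10^{−1} = 4 (mod 13).
  i = 3 (α = 7): (7−1)(7−10)(7−5)(7−8) = 6·(−3)·2·(−1) = 36 ≡ 10, so v_3 = 10^{−1} = 4 (mod 13).
  i = 4 (α = 5): (5−1)(5−10)(5−7)(5−8) = 4·(−5)·(−2)·(−3) = −120 ≡ 10, so v_4 = 10^{−1} = 4 (mod 13).
  i = 5 (α = 8): (8−1)(8−10)(8−7)(8−5) = 7·(−2)·1·3 = −42 ≡ 10, so v_5 = 10^{−1} = 4 (mod 13).
  v = [10, 4, 4, 4, 4].
Step 2: syndromes of r = [1, 7, 0, 8, 10] (all sums mod 13).
  S_0 = Σ v_i r_i = 10·1 + 4·7 + 4·0 + 4·8 + 4·10 = 110 ≡ 6.
  S_1 = Σ v_i α_i r_i = 10·1·1 + 4·10·7 + 4·7·0 + 4·5·8 + 4·8·10 = 770 ≡ 3.
  α_i^2 mod 13 = [1, 9, 10, 12, 12].
  S_2 = Σ v_i α_i^2 r_i = 10·1·1 + 4·9·7 + 4·10·0 + 4·12·8 + 4·12·10 = 1126 ≡ 8.
  S = (6, 3, 8) ≠ 0, so r is not a codeword (an error is present).
Step 3: locate the error. For a single error e at position i, S_ℓ = v_i·e·α_i^ℓ, so α_err = S_1/S_0.
  S_0^{−1} = 6^{−1} = 11 (mod 13), so α_err = 3·11 = 33 ≡ 7 = α_3. Error position i = 3.
  Consistency check: S_2/S_1 = 8·9 = 72 ≡ 7 = α_err ✓ (single-error assumption holds).
Step 4: error magnitude e = S_0/v_3 = S_0·∏_{j≠3}(α_3 − α_j) = 6·10 = 60 ≡ 8 (mod 13).
Step 5: correct position 3: c_3 = r_3 − e = 0 − 8 ≡ 5 (mod 13). Hence c = [1, 7, 5, 8, 10].
  Check: interpolating c through the α_i gives m(x) = 9 + 5·x (degree < 2) with m(α_i) = c_i for every i, so c is indeed a codeword.


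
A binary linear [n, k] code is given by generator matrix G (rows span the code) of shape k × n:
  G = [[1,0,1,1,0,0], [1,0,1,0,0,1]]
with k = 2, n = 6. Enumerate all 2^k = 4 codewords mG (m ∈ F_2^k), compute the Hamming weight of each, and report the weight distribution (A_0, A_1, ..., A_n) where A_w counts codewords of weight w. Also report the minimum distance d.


Weight distribution: A_0 = 1, A_2 = 1, A_3 = 2. Minimum distance d = 2.

Enumerate all 2^2 = 4 messages m ∈ F_2^2.
For each, compute codeword c = mG in F_2^6, then tally its weight.
  m = 00 → c = 000000, weight = 0.
  m = 10 → c = 101100, weight = 3.
  m = 01 → c = 101001, weight = 3.
  m = 11 → c = 000101, weight = 2.
Tally weights:
  weight 0: 1 codewords.
  weight 2: 1 codewords.
  weight 3: 2 codewords.
Minimum distance d = smallest w > 0 with A_w > 0 = 2.
Sanity: Σ A_w = 4 = 2^2 = 4 ✓.


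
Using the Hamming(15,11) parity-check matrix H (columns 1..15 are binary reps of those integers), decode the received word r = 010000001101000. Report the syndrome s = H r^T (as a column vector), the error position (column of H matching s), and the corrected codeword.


s = (1, 1, 0, 1)^T, error position = 13, corrected codeword c = 010000001101100

Compute s = H r^T mod 2 one row at a time:
  s_1 = 0 + 1 + 1 + 0 + 1 + 0 + 0 + 0 = 3 ≡ 1 (mod 2).
  s_2 = 0 + 0 + 0 + 0 + 1 + 0 + 0 + 0 = 1 ≡ 1 (mod 2).
  s_3 = 1 + 0 + 0 + 0 + 1 + 0 + 0 + 0 = 2 ≡ 0 (mod 2).
  s_4 = 0 + 0 + 0 + 0 + 1 + 0 + 0 + 0 = 1 ≡ 1 (mod 2).
s = (1, 1, 0, 1)^T — this equals column 13 of H (binary 1101), so error is at position 13.
Correct: flip bit 13 of r = 010000001101000 to get c = 010000001101100.


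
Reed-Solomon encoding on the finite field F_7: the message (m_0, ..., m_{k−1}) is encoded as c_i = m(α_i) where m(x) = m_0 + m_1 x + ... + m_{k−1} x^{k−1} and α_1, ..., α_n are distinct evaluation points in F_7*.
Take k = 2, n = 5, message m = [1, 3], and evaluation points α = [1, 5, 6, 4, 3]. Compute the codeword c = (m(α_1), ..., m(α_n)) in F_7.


c = [4, 2, 5, 6, 3]

Message polynomial: m(x) = 1 + 3·x (mod 7).
For each evaluation point α_i, compute m(α_i) mod 7:
  α_1 = 1: Horner steps 3 → 4, so m(1) = 4.
  α_2 = 5: Horner steps 3 → 2, so m(5) = 2.
  α_3 = 6: Horner steps 3 → 5, so m(6) = 5.
  α_4 = 4: Horner steps 3 → 6, so m(4) = 6.
  α_5 = 3: Horner steps 3 → 3, so m(3) = 3.
Codeword c = [4, 2, 5, 6, 3] ∈ F_7^5.


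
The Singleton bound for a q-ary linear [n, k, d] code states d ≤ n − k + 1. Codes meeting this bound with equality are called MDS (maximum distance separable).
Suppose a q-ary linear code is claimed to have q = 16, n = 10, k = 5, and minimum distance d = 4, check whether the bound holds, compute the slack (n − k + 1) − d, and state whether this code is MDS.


Singleton RHS = n − k + 1 = 6, slack = 2, bound satisfied, not MDS.

Singleton bound: d ≤ n − k + 1.
Here n = 10, k = 5, so n − k + 1 = 6.
Given d = 4, check d ≤ 6: YES.
Slack = (n − k + 1) − d = 2.
The code is NOT MDS (slack = 2 > 0).
Description: the claimed parameters are [10, 5, 4]_16; such a code would be non-MDS.


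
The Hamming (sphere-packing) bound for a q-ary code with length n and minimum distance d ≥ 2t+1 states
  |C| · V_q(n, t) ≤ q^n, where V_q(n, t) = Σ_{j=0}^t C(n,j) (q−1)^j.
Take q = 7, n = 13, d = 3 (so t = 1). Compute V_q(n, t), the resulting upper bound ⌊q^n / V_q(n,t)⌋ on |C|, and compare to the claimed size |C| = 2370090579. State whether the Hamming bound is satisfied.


V_q(n, t) = 79, q^n = 96889010407, Hamming bound = 1226443169, |C| = 2370090579 > bound (violated).

Step 1: Compute V_q(n, t) = Σ_{j=0}^1 C(n, j) (q−1)^j.
  j = 0: C(13,0)·(6)^0 = 1·1 = 1.
  j = 1: C(13,1)·(6)^1 = 13·6 = 78.
  V_q(n, t) = 1 + 78 = 79.
Step 2: q^n = 7^13 = 96889010407.
Step 3: Hamming bound ⌊q^n / V_q(n,t)⌋ = ⌊96889010407/79⌋ = 1226443169.
Step 4: Compare |C| = 2370090579 to 1226443169: violated.
The claimed |C| lies above the Hamming bound, so no 7-ary code of length 13 with d ≥ 3 can have 2370090579 codewords.


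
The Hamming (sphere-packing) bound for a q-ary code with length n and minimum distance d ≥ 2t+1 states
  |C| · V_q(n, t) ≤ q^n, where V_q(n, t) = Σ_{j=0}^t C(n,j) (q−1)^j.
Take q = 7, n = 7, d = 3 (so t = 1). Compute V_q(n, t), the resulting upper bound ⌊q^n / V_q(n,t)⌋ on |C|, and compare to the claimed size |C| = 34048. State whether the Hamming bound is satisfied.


V_q(n, t) = 43, q^n = 823543, Hamming bound = 19152, |C| = 34048 > bound (violated).

Step 1: Compute V_q(n, t) = Σ_{j=0}^1 C(n, j) (q−1)^j.
  j = 0: C(7,0)·(6)^0 = 1·1 = 1.
  j = 1: C(7,1)·(6)^1 = 7·6 = 42.
  V_q(n, t) = 1 + 42 = 43.
Step 2: q^n = 7^7 = 823543.
Step 3: Hamming bound ⌊q^n / V_q(n,t)⌋ = ⌊823543/43⌋ = 19152.
Step 4: Compare |C| = 34048 to 19152: violated.
The claimed |C| lies above the Hamming bound, so no 7-ary code of length 7 with d ≥ 3 can have 34048 codewords.


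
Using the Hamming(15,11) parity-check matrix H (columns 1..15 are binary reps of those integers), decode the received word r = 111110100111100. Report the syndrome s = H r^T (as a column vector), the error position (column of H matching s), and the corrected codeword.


s = (0, 1, 1, 0)^T, error position = 6, corrected codeword c = 111111100111100

Compute s = H r^T mod 2 one row at a time:
  s_1 = 0 + 0 + 1 + 1 + 1 + 1 + 0 + 0 = 4 ≡ 0 (mod 2).
  s_2 = 1 + 1 + 0 + 1 + 1 + 1 + 0 + 0 = 5 ≡ 1 (mod 2).
  s_3 = 1 + 1 + 0 + 1 + 1 + 1 + 0 + 0 = 5 ≡ 1 (mod 2).
  s_4 = 1 + 1 + 1 + 1 + 0 + 1 + 1 + 0 = 6 ≡ 0 (mod 2).
s = (0, 1, 1, 0)^T — this equals column 6 of H (binary 0110), so error is at position 6.
Correct: flip bit 6 of r = 111110100111100 to get c = 111111100111100.


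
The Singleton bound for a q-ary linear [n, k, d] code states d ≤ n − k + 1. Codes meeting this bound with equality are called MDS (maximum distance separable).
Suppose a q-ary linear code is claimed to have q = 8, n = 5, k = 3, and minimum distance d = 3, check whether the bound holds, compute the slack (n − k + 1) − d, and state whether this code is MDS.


Singleton RHS = n − k + 1 = 3, slack = 0, bound satisfied, MDS.

Singleton bound: d ≤ n − k + 1.
Here n = 5, k = 3, so n − k + 1 = 3.
Given d = 3, check d ≤ 3: YES.
Slack = (n − k + 1) − d = 0.
The code is MDS (slack = 0).
Description: the claimed parameters are [5, 3, 3]_8; such a code would be MDS (meets Singleton bound).


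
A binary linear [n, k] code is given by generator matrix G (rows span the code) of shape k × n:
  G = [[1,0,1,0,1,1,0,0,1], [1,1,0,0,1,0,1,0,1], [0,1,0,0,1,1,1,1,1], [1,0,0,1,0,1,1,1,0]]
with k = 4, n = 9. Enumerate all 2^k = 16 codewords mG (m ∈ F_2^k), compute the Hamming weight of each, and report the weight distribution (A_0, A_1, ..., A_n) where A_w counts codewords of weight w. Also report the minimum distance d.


Weight distribution: A_0 = 1, A_2 = 1, A_3 = 1, A_4 = 3, A_5 = 6, A_6 = 3, A_7 = 1. Minimum distance d = 2.

Enumerate all 2^4 = 16 messages m ∈ F_2^4.
For each, compute codeword c = mG in F_2^9, then tally its weight.
  m = 0000 → c = 000000000, weight = 0.
  m = 1000 → c = 101011001, weight = 5.
  m = 0100 → c = 110010101, weight = 5.
  m = 1100 → c = 011001100, weight = 4.
  m = 0010 → c = 010011111, weight = 6.
  m = 1010 → c = 111000110, weight = 5.
  m = 0110 → c = 100001010, weight = 3.
  m = 1110 → c = 001010011, weight = 4.
  m = 0001 → c = 100101110, weight = 5.
  m = 1001 → c = 001110111, weight = 6.
  m = 0101 → c = 010111011, weight = 6.
  m = 1101 → c = 111100010, weight = 5.
  m = 0011 → c = 110110001, weight = 5.
  m = 1011 → c = 011101000, weight = 4.
  m = 0111 → c = 000100100, weight = 2.
  m = 1111 → c = 101111101, weight = 7.
Tally weights:
  weight 0: 1 codewords.
  weight 2: 1 codewords.
  weight 3: 1 codewords.
  weight 4: 3 codewords.
  weight 5: 6 codewords.
  weight 6: 3 codewords.
  weight 7: 1 codewords.
Minimum distance d = smallest w > 0 with A_w > 0 = 2.
Sanity: Σ A_w = 16 = 2^4 = 16 ✓.


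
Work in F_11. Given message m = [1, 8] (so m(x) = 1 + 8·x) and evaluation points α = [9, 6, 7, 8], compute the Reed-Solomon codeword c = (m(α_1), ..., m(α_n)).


c = [7, 5, 2, 10]

Message polynomial: m(x) = 1 + 8·x (mod 11).
For each evaluation point α_i, compute m(α_i) mod 11:
  α_1 = 9: Horner steps 8 → 7, so m(9) = 7.
  α_2 = 6: Horner steps 8 → 5, so m(6) = 5.
  α_3 = 7: Horner steps 8 → 2, so m(7) = 2.
  α_4 = 8: Horner steps 8 → 10, so m(8) = 10.
Codeword c = [7, 5, 2, 10] ∈ F_11^4.


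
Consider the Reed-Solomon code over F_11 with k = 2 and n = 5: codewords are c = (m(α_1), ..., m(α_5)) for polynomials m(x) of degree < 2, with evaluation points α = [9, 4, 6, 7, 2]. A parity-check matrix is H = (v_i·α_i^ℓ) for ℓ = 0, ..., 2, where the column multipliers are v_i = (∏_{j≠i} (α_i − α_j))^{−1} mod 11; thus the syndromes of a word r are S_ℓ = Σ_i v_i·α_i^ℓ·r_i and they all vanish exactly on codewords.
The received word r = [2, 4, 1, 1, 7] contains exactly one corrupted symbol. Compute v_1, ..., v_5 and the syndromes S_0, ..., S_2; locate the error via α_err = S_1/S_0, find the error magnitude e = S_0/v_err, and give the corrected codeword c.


S = (6, 9, 8), error at position 4, error magnitude e = 7, c = [2, 4, 1, 5, 7].

Step 1: column multipliers v_i = (∏_{j≠i}(α_i − α_j))^{−1} mod 11.
  i = 1 (α = 9): (9−4)(9−6)(9−7)(9−2) = 5·3·2·7 = 210 ≡ 1, so v_1 = 1^{−1} = 1 (mod 11).
  i = 2 (α = 4): (4−9)(4−6)(4−7)(4−2) = (−5)·(−2)·(−3)·2 = −60 ≡ 6, so v_2 = 6^{−1} = 2 (mod 11).
  i = 3 (α = 6): (6−9)(6−4)(6−7)(6−2) = (−3)·2·(−1)·4 = 24 ≡ 2, so v_3 = 2^{−1} = 6 (mod 11).
  i = 4 (α = 7): (7−9)(7−4)(7−6)(7−2) = (−2)·3·1·5 = −30 ≡ 3, so v_4 = 3^{−1} = 4 (mod 11).
  i = 5 (α = 2): (2−9)(2−4)(2−6)(2−7) = (−7)·(−2)·(−4)·(−5) = 280 ≡ 5, so v_5 = 5^{−1} = 9 (mod 11).
  v = [1, 2, 6, 4, 9].
Step 2: syndromes of r = [2, 4, 1, 1, 7] (all sums mod 11).
  S_0 = Σ v_i r_i = 1·2 + 2·4 + 6·1 + 4·1 + 9·7 = 83 ≡ 6.
  S_1 = Σ v_i α_i r_i = 1·9·2 + 2·4·4 + 6·6·1 + 4·7·1 + 9·2·7 = 240 ≡ 9.
  α_i^2 mod 11 = [4, 5, 3, 5, 4].
  S_2 = Σ v_i α_i^2 r_i = 1·4·2 + 2·5·4 + 6·3·1 + 4·5·1 + 9·4·7 = 338 ≡ 8.
  S = (6, 9, 8) ≠ 0, so r is not a codeword (an error is present).
Step 3: locate the error. For a single error e at position i, S_ℓ = v_i·e·α_i^ℓ, so α_err = S_1/S_0.
  S_0^{−1} = 6^{−1} = 2 (mod 11), so α_err = 9·2 = 18 ≡ 7 = α_4. Error position i = 4.
  Consistency check: S_2/S_1 = 8·5 = 40 ≡ 7 = α_err ✓ (single-error assumption holds).
Step 4: error magnitude e = S_0/v_4 = S_0·∏_{j≠4}(α_4 − α_j) = 6·3 = 18 ≡ 7 (mod 11).
Step 5: correct position 4: c_4 = r_4 − e = 1 − 7 ≡ 5 (mod 11). Hence c = [2, 4, 1, 5, 7].
  Check: interpolating c through the α_i gives m(x) = 10 + 4·x (degree < 2) with m(α_i) = c_i for every i, so c is indeed a codeword.


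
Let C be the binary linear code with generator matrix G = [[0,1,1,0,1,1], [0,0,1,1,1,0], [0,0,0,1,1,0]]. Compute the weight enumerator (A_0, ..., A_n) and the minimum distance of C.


Weight distribution: A_0 = 1, A_1 = 1, A_2 = 1, A_3 = 3, A_4 = 2. Minimum distance d = 1.

Enumerate all 2^3 = 8 messages m ∈ F_2^3.
For each, compute codeword c = mG in F_2^6, then tally its weight.
  m = 000 → c = 000000, weight = 0.
  m = 100 → c = 011011, weight = 4.
  m = 010 → c = 001110, weight = 3.
  m = 110 → c = 010101, weight = 3.
  m = 001 → c = 000110, weight = 2.
  m = 101 → c = 011101, weight = 4.
  m = 011 → c = 001000, weight = 1.
  m = 111 → c = 010011, weight = 3.
Tally weights:
  weight 0: 1 codewords.
  weight 1: 1 codewords.
  weight 2: 1 codewords.
  weight 3: 3 codewords.
  weight 4: 2 codewords.
Minimum distance d = smallest w > 0 with A_w > 0 = 1.
Sanity: Σ A_w = 8 = 2^3 = 8 ✓.


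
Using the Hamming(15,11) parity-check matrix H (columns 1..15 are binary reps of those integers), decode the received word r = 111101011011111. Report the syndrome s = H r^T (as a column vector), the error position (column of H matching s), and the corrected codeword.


s = (1, 0, 0, 0)^T, error position = 8, corrected codeword c = 111101001011111

Compute s = H r^T mod 2 one row at a time:
  s_1 = 1 + 1 + 0 + 1 + 1 + 1 + 1 + 1 = 7 ≡ 1 (mod 2).
  s_2 = 1 + 0 + 1 + 0 + 1 + 1 + 1 + 1 = 6 ≡ 0 (mod 2).
  s_3 = 1 + 1 + 1 + 0 + 0 + 1 + 1 + 1 = 6 ≡ 0 (mod 2).
  s_4 = 1 + 1 + 0 + 0 + 1 + 1 + 1 + 1 = 6 ≡ 0 (mod 2).
s = (1, 0, 0, 0)^T — this equals column 8 of H (binary 1000), so error is at position 8.
Correct: flip bit 8 of r = 111101011011111 to get c = 111101001011111.


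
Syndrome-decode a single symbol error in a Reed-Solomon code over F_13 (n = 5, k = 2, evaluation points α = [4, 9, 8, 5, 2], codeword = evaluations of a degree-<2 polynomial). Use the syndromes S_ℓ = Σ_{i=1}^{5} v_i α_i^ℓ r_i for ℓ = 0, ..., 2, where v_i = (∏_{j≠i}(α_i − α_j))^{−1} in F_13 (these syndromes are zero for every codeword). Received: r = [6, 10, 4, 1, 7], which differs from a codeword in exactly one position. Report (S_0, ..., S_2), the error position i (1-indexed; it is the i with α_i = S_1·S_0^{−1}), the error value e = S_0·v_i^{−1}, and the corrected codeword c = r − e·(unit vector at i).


S = (8, 1, 5), error at position 4, error magnitude e = 2, c = [6, 10, 4, 12, 7].

Step 1: column multipliers v_i = (∏_{j≠i}(α_i − α_j))^{−1} mod 13.
  i = 1 (α = 4): (4−9)(4−8)(4−5)(4−2) = (−5)·(−4)·(−1)·2 = −40 ≡ 12, so v_1 = 12^{−1} = 12 (mod 13).
  i = 2 (α = 9): (9−4)(9−8)(9−5)(9−2) = 5·1·4·7 = 140 ≡ 10, so v_2 = 10^{−1} = 4 (mod 13).
  i = 3 (α = 8): (8−4)(8−9)(8−5)(8−2) = 4·(−1)·3·6 = −72 ≡ 6, so v_3 = 6^{−1} = 11 (mod 13).
  i = 4 (α = 5): (5−4)(5−9)(5−8)(5−2) = 1·(−4)·(−3)·3 = 36 ≡ 10, so v_4 = 10^{−1} = 4 (mod 13).
  i = 5 (α = 2): (2−4)(2−9)(2−8)(2−5) = (−2)·(−7)·(−6)·(−3) = 252 ≡ 5, so v_5 = 5^{−1} = 8 (mod 13).
  v = [12, 4, 11, 4, 8].
Step 2: syndromes of r = [6, 10, 4, 1, 7] (all sums mod 13).
  S_0 = Σ v_i r_i = 12·6 + 4·10 + 11·4 + 4·1 + 8·7 = 216 ≡ 8.
  S_1 = Σ v_i α_i r_i = 12·4·6 + 4·9·10 + 11·8·4 + 4·5·1 + 8·2·7 = 1132 ≡ 1.
  α_i^2 mod 13 = [3, 3, 12, 12, 4].
  S_2 = Σ v_i α_i^2 r_i = 12·3·6 + 4·3·10 + 11·12·4 + 4·12·1 + 8·4·7 = 1136 ≡ 5.
  S = (8, 1, 5) ≠ 0, so r is not a codeword (an error is present).
Step 3: locate the error. For a single error e at position i, S_ℓ = v_i·e·α_i^ℓ, so α_err = S_1/S_0.
  S_0^{−1} = 8^{−1} = 5 (mod 13), so α_err = 1·5 = 5 ≡ 5 = α_4. Error position i = 4.
  Consistency check: S_2/S_1 = 5·1 = 5 ≡ 5 = α_err ✓ (single-error assumption holds).
Step 4: error magnitude e = S_0/v_4 = S_0·∏_{j≠4}(α_4 − α_j) = 8·10 = 80 ≡ 2 (mod 13).
Step 5: correct position 4: c_4 = r_4 − e = 1 − 2 ≡ 12 (mod 13). Hence c = [6, 10, 4, 12, 7].
  Check: interpolating c through the α_i gives m(x) = 8 + 6·x (degree < 2) with m(α_i) = c_i for every i, so c is indeed a codeword.


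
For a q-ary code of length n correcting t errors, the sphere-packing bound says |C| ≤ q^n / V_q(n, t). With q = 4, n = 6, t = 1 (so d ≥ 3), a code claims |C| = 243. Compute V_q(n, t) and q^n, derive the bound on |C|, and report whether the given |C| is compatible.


V_q(n, t) = 19, q^n = 4096, Hamming bound = 215, |C| = 243 > bound (violated).

Step 1: Compute V_q(n, t) = Σ_{j=0}^1 C(n, j) (q−1)^j.
  j = 0: C(6,0)·(3)^0 = 1·1 = 1.
  j = 1: C(6,1)·(3)^1 = 6·3 = 18.
  V_q(n, t) = 1 + 18 = 19.
Step 2: q^n = 4^6 = 4096.
Step 3: Hamming bound ⌊q^n / V_q(n,t)⌋ = ⌊4096/19⌋ = 215.
Step 4: Compare |C| = 243 to 215: violated.
The claimed |C| lies above the Hamming bound, so no 4-ary code of length 6 with d ≥ 3 can have 243 codewords.


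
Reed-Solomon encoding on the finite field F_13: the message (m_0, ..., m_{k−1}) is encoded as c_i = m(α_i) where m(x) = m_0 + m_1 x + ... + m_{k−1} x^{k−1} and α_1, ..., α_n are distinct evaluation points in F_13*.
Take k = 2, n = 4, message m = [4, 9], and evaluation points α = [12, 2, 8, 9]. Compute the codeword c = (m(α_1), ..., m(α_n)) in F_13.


c = [8, 9, 11, 7]

Message polynomial: m(x) = 4 + 9·x (mod 13).
For each evaluation point α_i, compute m(α_i) mod 13:
  α_1 = 12: Horner steps 9 → 8, so m(12) = 8.
  α_2 = 2: Horner steps 9 → 9, so m(2) = 9.
  α_3 = 8: Horner steps 9 → 11, so m(8) = 11.
  α_4 = 9: Horner steps 9 → 7, so m(9) = 7.
Codeword c = [8, 9, 11, 7] ∈ F_13^4.


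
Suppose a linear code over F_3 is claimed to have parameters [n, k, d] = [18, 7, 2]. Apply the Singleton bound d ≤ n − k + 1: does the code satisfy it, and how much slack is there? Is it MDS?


Singleton RHS = n − k + 1 = 12, slack = 10, bound satisfied, not MDS.

Singleton bound: d ≤ n − k + 1.
Here n = 18, k = 7, so n − k + 1 = 12.
Given d = 2, check d ≤ 12: YES.
Slack = (n − k + 1) − d = 10.
The code is NOT MDS (slack = 10 > 0).
Description: the claimed parameters are [18, 7, 2]_3; such a code would be non-MDS.


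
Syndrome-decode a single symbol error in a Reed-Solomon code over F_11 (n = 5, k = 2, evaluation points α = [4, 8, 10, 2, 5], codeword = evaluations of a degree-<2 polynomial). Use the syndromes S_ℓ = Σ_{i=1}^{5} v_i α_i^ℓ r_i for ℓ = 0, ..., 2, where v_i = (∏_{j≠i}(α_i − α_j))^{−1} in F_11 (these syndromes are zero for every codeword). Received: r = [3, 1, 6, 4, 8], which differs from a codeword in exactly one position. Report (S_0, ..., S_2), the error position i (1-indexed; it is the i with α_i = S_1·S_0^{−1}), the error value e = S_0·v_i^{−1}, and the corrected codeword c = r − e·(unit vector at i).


S = (4, 7, 4), error at position 3, error magnitude e = 6, c = [3, 1, 0, 4, 8].

Step 1: column multipliers v_i = (∏_{j≠i}(α_i − α_j))^{−1} mod 11.
  i = 1 (α = 4): (4−8)(4−10)(4−2)(4−5) = (−4)·(−6)·2·(−1) = −48 ≡ 7, so v_1 = 7^{−1} = 8 (mod 11).
  i = 2 (α = 8): (8−4)(8−10)(8−2)(8−5) = 4·(−2)·6·3 = −144 ≡ 10, so v_2 = 10^{−1} = 10 (mod 11).
  i = 3 (α = 10): (10−4)(10−8)(10−2)(10−5) = 6·2·8·5 = 480 ≡ 7, so v_3 = 7^{−1} = 8 (mod 11).
  i = 4 (α = 2): (2−4)(2−8)(2−10)(2−5) = (−2)·(−6)·(−8)·(−3) = 288 ≡ 2, so v_4 = 2^{−1} = 6 (mod 11).
  i = 5 (α = 5): (5−4)(5−8)(5−10)(5−2) = 1·(−3)·(−5)·3 = 45 ≡ 1, so v_5 = 1^{−1} = 1 (mod 11).
  v = [8, 10, 8, 6, 1].
Step 2: syndromes of r = [3, 1, 6, 4, 8] (all sums mod 11).
  S_0 = Σ v_i r_i = 8·3 + 10·1 + 8·6 + 6·4 + 1·8 = 114 ≡ 4.
  S_1 = Σ v_i α_i r_i = 8·4·3 + 10·8·1 + 8·10·6 + 6·2·4 + 1·5·8 = 744 ≡ 7.
  α_i^2 mod 11 = [5, 9, 1, 4, 3].
  S_2 = Σ v_i α_i^2 r_i = 8·5·3 + 10·9·1 + 8·1·6 + 6·4·4 + 1·3·8 = 378 ≡ 4.
  S = (4, 7, 4) ≠ 0, so r is not a codeword (an error is present).
Step 3: locate the error. For a single error e at position i, S_ℓ = v_i·e·α_i^ℓ, so α_err = S_1/S_0.
  S_0^{−1} = 4^{−1} = 3 (mod 11), so α_err = 7·3 = 21 ≡ 10 = α_3. Error position i = 3.
  Consistency check: S_2/S_1 = 4·8 = 32 ≡ 10 = α_err ✓ (single-error assumption holds).
Step 4: error magnitude e = S_0/v_3 = S_0·∏_{j≠3}(α_3 − α_j) = 4·7 = 28 ≡ 6 (mod 11).
Step 5: correct position 3: c_3 = r_3 − e = 6 − 6 ≡ 0 (mod 11). Hence c = [3, 1, 0, 4, 8].
  Check: interpolating c through the α_i gives m(x) = 5 + 5·x (degree < 2) with m(α_i) = c_i for every i, so c is indeed a codeword.


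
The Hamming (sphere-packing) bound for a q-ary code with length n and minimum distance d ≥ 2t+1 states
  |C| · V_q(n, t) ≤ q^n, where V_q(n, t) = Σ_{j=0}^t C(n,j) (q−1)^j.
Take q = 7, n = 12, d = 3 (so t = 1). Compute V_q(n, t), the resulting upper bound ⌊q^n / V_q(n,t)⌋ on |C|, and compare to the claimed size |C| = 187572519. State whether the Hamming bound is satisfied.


V_q(n, t) = 73, q^n = 13841287201, Hamming bound = 189606673, |C| = 187572519 ≤ bound (satisfied).

Step 1: Compute V_q(n, t) = Σ_{j=0}^1 C(n, j) (q−1)^j.
  j = 0: C(12,0)·(6)^0 = 1·1 = 1.
  j = 1: C(12,1)·(6)^1 = 12·6 = 72.
  V_q(n, t) = 1 + 72 = 73.
Step 2: q^n = 7^12 = 13841287201.
Step 3: Hamming bound ⌊q^n / V_q(n,t)⌋ = ⌊13841287201/73⌋ = 189606673.
Step 4: Compare |C| = 187572519 to 189606673: satisfied.
The claimed |C| lies below the Hamming bound.


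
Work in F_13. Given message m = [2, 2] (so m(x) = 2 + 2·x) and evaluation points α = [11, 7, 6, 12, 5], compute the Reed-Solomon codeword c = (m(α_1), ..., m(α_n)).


c = [11, 3, 1, 0, 12]

Message polynomial: m(x) = 2 + 2·x (mod 13).
For each evaluation point α_i, compute m(α_i) mod 13:
  α_1 = 11: Horner steps 2 → 11, so m(11) = 11.
  α_2 = 7: Horner steps 2 → 3, so m(7) = 3.
  α_3 = 6: Horner steps 2 → 1, so m(6) = 1.
  α_4 = 12: Horner steps 2 → 0, so m(12) = 0.
  α_5 = 5: Horner steps 2 → 12, so m(5) = 12.
Codeword c = [11, 3, 1, 0, 12] ∈ F_13^5.


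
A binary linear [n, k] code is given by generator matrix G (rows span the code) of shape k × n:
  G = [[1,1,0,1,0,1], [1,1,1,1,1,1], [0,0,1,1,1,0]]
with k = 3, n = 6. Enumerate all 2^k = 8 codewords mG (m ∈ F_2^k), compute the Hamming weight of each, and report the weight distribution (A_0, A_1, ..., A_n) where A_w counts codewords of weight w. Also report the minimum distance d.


Weight distribution: A_0 = 1, A_1 = 1, A_2 = 1, A_3 = 2, A_4 = 1, A_5 = 1, A_6 = 1. Minimum distance d = 1.

Enumerate all 2^3 = 8 messages m ∈ F_2^3.
For each, compute codeword c = mG in F_2^6, then tally its weight.
  m = 000 → c = 000000, weight = 0.
  m = 100 → c = 110101, weight = 4.
  m = 010 → c = 111111, weight = 6.
  m = 110 → c = 001010, weight = 2.
  m = 001 → c = 001110, weight = 3.
  m = 101 → c = 111011, weight = 5.
  m = 011 → c = 110001, weight = 3.
  m = 111 → c = 000100, weight = 1.
Tally weights:
  weight 0: 1 codewords.
  weight 1: 1 codewords.
  weight 2: 1 codewords.
  weight 3: 2 codewords.
  weight 4: 1 codewords.
  weight 5: 1 codewords.
  weight 6: 1 codewords.
Minimum distance d = smallest w > 0 with A_w > 0 = 1.
Sanity: Σ A_w = 8 = 2^3 = 8 ✓.


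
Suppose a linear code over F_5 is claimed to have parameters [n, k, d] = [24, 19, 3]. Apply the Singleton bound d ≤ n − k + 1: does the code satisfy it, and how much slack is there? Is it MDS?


Singleton RHS = n − k + 1 = 6, slack = 3, bound satisfied, not MDS.

Singleton bound: d ≤ n − k + 1.
Here n = 24, k = 19, so n − k + 1 = 6.
Given d = 3, check d ≤ 6: YES.
Slack = (n − k + 1) − d = 3.
The code is NOT MDS (slack = 3 > 0).
Description: the claimed parameters are [24, 19, 3]_5; such a code would be non-MDS.


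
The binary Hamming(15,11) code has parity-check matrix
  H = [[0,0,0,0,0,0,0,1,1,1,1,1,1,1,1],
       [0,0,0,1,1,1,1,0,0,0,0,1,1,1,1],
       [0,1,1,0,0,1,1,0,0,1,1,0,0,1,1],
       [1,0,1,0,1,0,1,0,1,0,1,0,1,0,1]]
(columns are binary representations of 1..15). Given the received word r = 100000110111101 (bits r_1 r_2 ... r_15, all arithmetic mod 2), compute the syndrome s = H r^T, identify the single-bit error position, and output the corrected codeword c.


s = (0, 0, 0, 1)^T, error position = 1, corrected codeword c = 000000110111101

Compute s = H r^T mod 2 one row at a time:
  s_1 = 1 + 0 + 1 + 1 + 1 + 1 + 0 + 1 = 6 ≡ 0 (mod 2).
  s_2 = 0 + 0 + 0 + 1 + 1 + 1 + 0 + 1 = 4 ≡ 0 (mod 2).
  s_3 = 0 + 0 + 0 + 1 + 1 + 1 + 0 + 1 = 4 ≡ 0 (mod 2).
  s_4 = 1 + 0 + 0 + 1 + 0 + 1 + 1 + 1 = 5 ≡ 1 (mod 2).
s = (0, 0, 0, 1)^T — this equals column 1 of H (binary 0001), so error is at position 1.
Correct: flip bit 1 of r = 100000110111101 to get c = 000000110111101.


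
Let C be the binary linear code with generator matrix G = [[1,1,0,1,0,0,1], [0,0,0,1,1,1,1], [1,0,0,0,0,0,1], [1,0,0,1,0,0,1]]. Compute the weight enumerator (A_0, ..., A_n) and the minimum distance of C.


Weight distribution: A_0 = 1, A_1 = 2, A_2 = 2, A_3 = 4, A_4 = 5, A_5 = 2. Minimum distance d = 1.

Enumerate all 2^4 = 16 messages m ∈ F_2^4.
For each, compute codeword c = mG in F_2^7, then tally its weight.
  m = 0000 → c = 0000000, weight = 0.
  m = 1000 → c = 1101001, weight = 4.
  m = 0100 → c = 0001111, weight = 4.
  m = 1100 → c = 1100110, weight = 4.
  m = 0010 → c = 1000001, weight = 2.
  m = 1010 → c = 0101000, weight = 2.
  m = 0110 → c = 1001110, weight = 4.
  m = 1110 → c = 0100111, weight = 4.
  m = 0001 → c = 1001001, weight = 3.
  m = 1001 → c = 0100000, weight = 1.
  m = 0101 → c = 1000110, weight = 3.
  m = 1101 → c = 0101111, weight = 5.
  m = 0011 → c = 0001000, weight = 1.
  m = 1011 → c = 1100001, weight = 3.
  m = 0111 → c = 0000111, weight = 3.
  m = 1111 → c = 1101110, weight = 5.
Tally weights:
  weight 0: 1 codewords.
  weight 1: 2 codewords.
  weight 2: 2 codewords.
  weight 3: 4 codewords.
  weight 4: 5 codewords.
  weight 5: 2 codewords.
Minimum distance d = smallest w > 0 with A_w > 0 = 1.
Sanity: Σ A_w = 16 = 2^4 = 16 ✓.


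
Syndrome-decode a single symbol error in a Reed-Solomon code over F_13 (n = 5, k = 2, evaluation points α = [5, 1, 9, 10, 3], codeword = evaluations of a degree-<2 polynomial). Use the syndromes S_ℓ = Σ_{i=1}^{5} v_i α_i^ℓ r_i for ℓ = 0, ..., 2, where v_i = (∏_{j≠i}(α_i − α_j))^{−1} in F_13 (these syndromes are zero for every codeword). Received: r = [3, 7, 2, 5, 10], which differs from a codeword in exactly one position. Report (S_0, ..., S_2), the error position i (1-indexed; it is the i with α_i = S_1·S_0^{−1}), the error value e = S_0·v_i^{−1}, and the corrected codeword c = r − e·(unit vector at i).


S = (4, 4, 4), error at position 2, error magnitude e = 3, c = [3, 4, 2, 5, 10].

Step 1: column multipliers v_i = (∏_{j≠i}(α_i − α_j))^{−1} mod 13.
  i = 1 (α = 5): (5−1)(5−9)(5−10)(5−3) = 4·(−4)·(−5)·2 = 160 ≡ 4, so v_1 = 4^{−1} = 10 (mod 13).
  i = 2 (α = 1): (1−5)(1−9)(1−10)(1−3) = (−4)·(−8)·(−9)·(−2) = 576 ≡ 4, so v_2 = 4^{−1} = 10 (mod 13).
  i = 3 (α = 9): (9−5)(9−1)(9−10)(9−3) = 4·8·(−1)·6 = −192 ≡ 3, so v_3 = 3^{−1} = 9 (mod 13).
  i = 4 (α = 10): (10−5)(10−1)(10−9)(10−3) = 5·9·1·7 = 315 ≡ 3, so v_4 = 3^{−1} = 9 (mod 13).
  i = 5 (α = 3): (3−5)(3−1)(3−9)(3−10) = (−2)·2·(−6)·(−7) = −168 ≡ 1, so v_5 = 1^{−1} = 1 (mod 13).
  v = [10, 10, 9, 9, 1].
Step 2: syndromes of r = [3, 7, 2, 5, 10] (all sums mod 13).
  S_0 = Σ v_i r_i = 10·3 + 10·7 + 9·2 + 9·5 + 1·10 = 173 ≡ 4.
  S_1 = Σ v_i α_i r_i = 10·5·3 + 10·1·7 + 9·9·2 + 9·10·5 + 1·3·10 = 862 ≡ 4.
  α_i^2 mod 13 = [12, 1, 3, 9, 9].
  S_2 = Σ v_i α_i^2 r_i = 10·12·3 + 10·1·7 + 9·3·2 + 9·9·5 + 1·9·10 = 979 ≡ 4.
  S = (4, 4, 4) ≠ 0, so r is not a codeword (an error is present).
Step 3: locate the error. For a single error e at position i, S_ℓ = v_i·e·α_i^ℓ, so α_err = S_1/S_0.
  S_0^{−1} = 4^{−1} = 10 (mod 13), so α_err = 4·10 = 40 ≡ 1 = α_2. Error position i = 2.
  Consistency check: S_2/S_1 = 4·10 = 40 ≡ 1 = α_err ✓ (single-error assumption holds).
Step 4: error magnitude e = S_0/v_2 = S_0·∏_{j≠2}(α_2 − α_j) = 4·4 = 16 ≡ 3 (mod 13).
Step 5: correct position 2: c_2 = r_2 − e = 7 − 3 ≡ 4 (mod 13). Hence c = [3, 4, 2, 5, 10].
  Check: interpolating c through the α_i gives m(x) = 1 + 3·x (degree < 2) with m(α_i) = c_i for every i, so c is indeed a codeword.


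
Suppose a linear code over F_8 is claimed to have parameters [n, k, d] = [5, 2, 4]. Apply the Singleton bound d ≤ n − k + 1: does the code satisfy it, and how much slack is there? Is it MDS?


Singleton RHS = n − k + 1 = 4, slack = 0, bound satisfied, MDS.

Singleton bound: d ≤ n − k + 1.
Here n = 5, k = 2, so n − k + 1 = 4.
Given d = 4, check d ≤ 4: YES.
Slack = (n − k + 1) − d = 0.
The code is MDS (slack = 0).
Description: the claimed parameters are [5, 2, 4]_8; such a code would be MDS (meets Singleton bound).


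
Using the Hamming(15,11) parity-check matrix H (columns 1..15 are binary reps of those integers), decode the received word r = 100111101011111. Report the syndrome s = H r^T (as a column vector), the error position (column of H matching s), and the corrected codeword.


s = (0, 0, 1, 1)^T, error position = 3, corrected codeword c = 101111101011111

Compute s = H r^T mod 2 one row at a time:
  s_1 = 0 + 1 + 0 + 1 + 1 + 1 + 1 + 1 = 6 ≡ 0 (mod 2).
  s_2 = 1 + 1 + 1 + 1 + 1 + 1 + 1 + 1 = 8 ≡ 0 (mod 2).
  s_3 = 0 + 0 + 1 + 1 + 0 + 1 + 1 + 1 = 5 ≡ 1 (mod 2).
  s_4 = 1 + 0 + 1 + 1 + 1 + 1 + 1 + 1 = 7 ≡ 1 (mod 2).
s = (0, 0, 1, 1)^T — this equals column 3 of H (binary 0011), so error is at position 3.
Correct: flip bit 3 of r = 100111101011111 to get c = 101111101011111.


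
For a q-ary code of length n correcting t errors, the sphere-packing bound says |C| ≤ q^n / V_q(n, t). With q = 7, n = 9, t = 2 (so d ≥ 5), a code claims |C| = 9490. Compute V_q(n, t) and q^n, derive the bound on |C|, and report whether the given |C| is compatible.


V_q(n, t) = 1351, q^n = 40353607, Hamming bound = 29869, |C| = 9490 ≤ bound (satisfied).

Step 1: Compute V_q(n, t) = Σ_{j=0}^2 C(n, j) (q−1)^j.
  j = 0: C(9,0)·(6)^0 = 1·1 = 1.
  j = 1: C(9,1)·(6)^1 = 9·6 = 54.
  j = 2: C(9,2)·(6)^2 = 36·36 = 1296.
  V_q(n, t) = 1 + 54 + 1296 = 1351.
Step 2: q^n = 7^9 = 40353607.
Step 3: Hamming bound ⌊q^n / V_q(n,t)⌋ = ⌊40353607/1351⌋ = 29869.
Step 4: Compare |C| = 9490 to 29869: satisfied.
The claimed |C| lies below the Hamming bound.


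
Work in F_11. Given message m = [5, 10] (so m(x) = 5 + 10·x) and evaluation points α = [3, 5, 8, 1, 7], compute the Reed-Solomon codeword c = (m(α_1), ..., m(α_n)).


c = [2, 0, 8, 4, 9]

Message polynomial: m(x) = 5 + 10·x (mod 11).
For each evaluation point α_i, compute m(α_i) mod 11:
  α_1 = 3: Horner steps 10 → 2, so m(3) = 2.
  α_2 = 5: Horner steps 10 → 0, so m(5) = 0.
  α_3 = 8: Horner steps 10 → 8, so m(8) = 8.
  α_4 = 1: Horner steps 10 → 4, so m(1) = 4.
  α_5 = 7: Horner steps 10 → 9, so m(7) = 9.
Codeword c = [2, 0, 8, 4, 9] ∈ F_11^5.


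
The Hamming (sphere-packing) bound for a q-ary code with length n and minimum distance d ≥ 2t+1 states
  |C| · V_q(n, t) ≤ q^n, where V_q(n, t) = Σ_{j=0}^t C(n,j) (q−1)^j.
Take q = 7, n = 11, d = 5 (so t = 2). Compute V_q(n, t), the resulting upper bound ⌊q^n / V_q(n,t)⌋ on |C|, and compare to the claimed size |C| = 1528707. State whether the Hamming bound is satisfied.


V_q(n, t) = 2047, q^n = 1977326743, Hamming bound = 965963, |C| = 1528707 > bound (violated).

Step 1: Compute V_q(n, t) = Σ_{j=0}^2 C(n, j) (q−1)^j.
  j = 0: C(11,0)·(6)^0 = 1·1 = 1.
  j = 1: C(11,1)·(6)^1 = 11·6 = 66.
  j = 2: C(11,2)·(6)^2 = 55·36 = 1980.
  V_q(n, t) = 1 + 66 + 1980 = 2047.
Step 2: q^n = 7^11 = 1977326743.
Step 3: Hamming bound ⌊q^n / V_q(n,t)⌋ = ⌊1977326743/2047⌋ = 965963.
Step 4: Compare |C| = 1528707 to 965963: violated.
The claimed |C| lies above the Hamming bound, so no 7-ary code of length 11 with d ≥ 5 can have 1528707 codewords.


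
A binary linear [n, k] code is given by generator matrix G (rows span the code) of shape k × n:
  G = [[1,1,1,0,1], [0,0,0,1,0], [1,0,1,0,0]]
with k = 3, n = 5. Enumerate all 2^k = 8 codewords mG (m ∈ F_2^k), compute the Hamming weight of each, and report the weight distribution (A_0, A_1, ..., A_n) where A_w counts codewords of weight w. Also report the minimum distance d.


Weight distribution: A_0 = 1, A_1 = 1, A_2 = 2, A_3 = 2, A_4 = 1, A_5 = 1. Minimum distance d = 1.

Enumerate all 2^3 = 8 messages m ∈ F_2^3.
For each, compute codeword c = mG in F_2^5, then tally its weight.
  m = 000 → c = 00000, weight = 0.
  m = 100 → c = 11101, weight = 4.
  m = 010 → c = 00010, weight = 1.
  m = 110 → c = 11111, weight = 5.
  m = 001 → c = 10100, weight = 2.
  m = 101 → c = 01001, weight = 2.
  m = 011 → c = 10110, weight = 3.
  m = 111 → c = 01011, weight = 3.
Tally weights:
  weight 0: 1 codewords.
  weight 1: 1 codewords.
  weight 2: 2 codewords.
  weight 3: 2 codewords.
  weight 4: 1 codewords.
  weight 5: 1 codewords.
Minimum distance d = smallest w > 0 with A_w > 0 = 1.
Sanity: Σ A_w = 8 = 2^3 = 8 ✓.


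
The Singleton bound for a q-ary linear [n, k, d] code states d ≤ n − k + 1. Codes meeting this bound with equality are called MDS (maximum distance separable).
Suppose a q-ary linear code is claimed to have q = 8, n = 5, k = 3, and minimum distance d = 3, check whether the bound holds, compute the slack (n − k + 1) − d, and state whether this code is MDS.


Singleton RHS = n − k + 1 = 3, slack = 0, bound satisfied, MDS.

Singleton bound: d ≤ n − k + 1.
Here n = 5, k = 3, so n − k + 1 = 3.
Given d = 3, check d ≤ 3: YES.
Slack = (n − k + 1) − d = 0.
The code is MDS (slack = 0).
Description: the claimed parameters are [5, 3, 3]_8; such a code would be MDS (meets Singleton bound).


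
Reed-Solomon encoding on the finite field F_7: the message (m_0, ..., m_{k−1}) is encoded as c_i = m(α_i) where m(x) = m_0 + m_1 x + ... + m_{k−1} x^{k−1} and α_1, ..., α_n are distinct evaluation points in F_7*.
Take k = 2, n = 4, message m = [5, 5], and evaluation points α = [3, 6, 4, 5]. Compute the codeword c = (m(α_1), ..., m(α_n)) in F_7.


c = [6, 0, 4, 2]

Message polynomial: m(x) = 5 + 5·x (mod 7).
For each evaluation point α_i, compute m(α_i) mod 7:
  α_1 = 3: Horner steps 5 → 6, so m(3) = 6.
  α_2 = 6: Horner steps 5 → 0, so m(6) = 0.
  α_3 = 4: Horner steps 5 → 4, so m(4) = 4.
  α_4 = 5: Horner steps 5 → 2, so m(5) = 2.
Codeword c = [6, 0, 4, 2] ∈ F_7^4.


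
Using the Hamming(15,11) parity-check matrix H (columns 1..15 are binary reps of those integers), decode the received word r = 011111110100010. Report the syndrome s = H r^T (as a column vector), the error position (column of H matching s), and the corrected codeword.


s = (1, 1, 0, 1)^T, error position = 13, corrected codeword c = 011111110100110

Compute s = H r^T mod 2 one row at a time:
  s_1 = 1 + 0 + 1 + 0 + 0 + 0 + 1 + 0 = 3 ≡ 1 (mod 2).
  s_2 = 1 + 1 + 1 + 1 + 0 + 0 + 1 + 0 = 5 ≡ 1 (mod 2).
  s_3 = 1 + 1 + 1 + 1 + 1 + 0 + 1 + 0 = 6 ≡ 0 (mod 2).
  s_4 = 0 + 1 + 1 + 1 + 0 + 0 + 0 + 0 = 3 ≡ 1 (mod 2).
s = (1, 1, 0, 1)^T — this equals column 13 of H (binary 1101), so error is at position 13.
Correct: flip bit 13 of r = 011111110100010 to get c = 011111110100110.
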